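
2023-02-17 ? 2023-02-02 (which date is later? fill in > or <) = >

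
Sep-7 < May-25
False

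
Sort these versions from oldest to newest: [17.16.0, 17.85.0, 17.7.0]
[17.7.0, 17.16.0, 17.85.0]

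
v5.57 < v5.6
False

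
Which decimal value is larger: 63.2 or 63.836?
63.836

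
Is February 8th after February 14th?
No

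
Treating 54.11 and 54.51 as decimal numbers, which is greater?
54.51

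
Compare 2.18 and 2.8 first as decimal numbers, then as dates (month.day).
As decimals: 2.18 < 2.8. As dates: 2/18 is later than 2/8 (day 18 > day 8).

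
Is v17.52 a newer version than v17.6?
Yes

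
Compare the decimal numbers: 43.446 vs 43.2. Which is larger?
43.446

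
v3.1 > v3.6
False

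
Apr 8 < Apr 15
True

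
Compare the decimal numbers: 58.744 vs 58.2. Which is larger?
58.744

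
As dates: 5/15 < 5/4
False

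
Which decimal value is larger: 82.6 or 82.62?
82.62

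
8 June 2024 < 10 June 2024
True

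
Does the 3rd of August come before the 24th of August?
Yes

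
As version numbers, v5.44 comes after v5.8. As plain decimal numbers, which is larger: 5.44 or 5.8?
5.8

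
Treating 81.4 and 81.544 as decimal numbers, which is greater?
81.544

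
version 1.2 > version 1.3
False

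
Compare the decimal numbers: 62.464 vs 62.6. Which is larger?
62.6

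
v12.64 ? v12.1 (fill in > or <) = >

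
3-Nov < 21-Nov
True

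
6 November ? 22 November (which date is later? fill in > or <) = <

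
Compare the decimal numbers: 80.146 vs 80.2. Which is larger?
80.2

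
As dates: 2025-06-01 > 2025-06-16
False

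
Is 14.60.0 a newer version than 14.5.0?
Yes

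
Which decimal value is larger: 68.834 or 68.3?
68.834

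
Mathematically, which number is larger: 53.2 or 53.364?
53.364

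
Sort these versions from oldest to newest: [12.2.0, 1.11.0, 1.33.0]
[1.11.0, 1.33.0, 12.2.0]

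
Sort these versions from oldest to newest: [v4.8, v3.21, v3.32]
[v3.21, v3.32, v4.8]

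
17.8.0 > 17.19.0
False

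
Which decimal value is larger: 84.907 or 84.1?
84.907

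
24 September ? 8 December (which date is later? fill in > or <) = <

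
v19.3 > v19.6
False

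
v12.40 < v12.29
False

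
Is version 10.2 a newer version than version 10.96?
No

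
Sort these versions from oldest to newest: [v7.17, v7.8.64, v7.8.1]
[v7.8.1, v7.8.64, v7.17]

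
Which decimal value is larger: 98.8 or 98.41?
98.8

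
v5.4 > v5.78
False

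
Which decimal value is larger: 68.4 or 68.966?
68.966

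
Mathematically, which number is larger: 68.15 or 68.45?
68.45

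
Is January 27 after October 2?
No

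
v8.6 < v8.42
True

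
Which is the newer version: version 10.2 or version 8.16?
version 10.2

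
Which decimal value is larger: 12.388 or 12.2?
12.388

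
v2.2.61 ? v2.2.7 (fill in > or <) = >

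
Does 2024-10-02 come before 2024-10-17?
Yes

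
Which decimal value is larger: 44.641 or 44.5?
44.641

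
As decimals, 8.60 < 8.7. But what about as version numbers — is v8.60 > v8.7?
True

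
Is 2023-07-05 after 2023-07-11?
No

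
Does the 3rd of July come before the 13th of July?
Yes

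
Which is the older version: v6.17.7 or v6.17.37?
v6.17.7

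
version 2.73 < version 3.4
True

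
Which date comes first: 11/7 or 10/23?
10/23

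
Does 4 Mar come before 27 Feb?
No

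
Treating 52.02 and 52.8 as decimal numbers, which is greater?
52.8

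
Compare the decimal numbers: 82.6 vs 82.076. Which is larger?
82.6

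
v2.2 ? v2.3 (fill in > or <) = <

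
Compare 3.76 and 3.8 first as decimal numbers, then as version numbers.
As decimals: 3.76 < 3.8. As versions: v3.76 > v3.8 (minor version 76 > 8).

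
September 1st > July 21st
True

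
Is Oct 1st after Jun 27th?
Yes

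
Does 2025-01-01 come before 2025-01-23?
Yes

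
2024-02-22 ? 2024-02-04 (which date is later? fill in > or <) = >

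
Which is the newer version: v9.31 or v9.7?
v9.31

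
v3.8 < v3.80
True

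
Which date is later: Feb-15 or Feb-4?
Feb-15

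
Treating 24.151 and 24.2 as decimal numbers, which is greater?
24.2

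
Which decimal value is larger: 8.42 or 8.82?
8.82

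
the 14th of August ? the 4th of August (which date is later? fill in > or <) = >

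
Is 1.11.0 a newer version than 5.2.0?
No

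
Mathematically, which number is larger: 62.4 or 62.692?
62.692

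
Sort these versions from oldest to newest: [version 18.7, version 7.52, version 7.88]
[version 7.52, version 7.88, version 18.7]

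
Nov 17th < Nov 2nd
False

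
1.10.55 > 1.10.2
True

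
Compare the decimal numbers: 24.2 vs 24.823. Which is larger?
24.823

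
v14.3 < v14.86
True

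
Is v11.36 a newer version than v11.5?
Yes. Version numbers are compared segment by segment as integers, not as decimals: minor version 36 > 5, so v11.36 > v11.5 (even though the decimal 11.36 < 11.5).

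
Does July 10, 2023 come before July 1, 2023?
No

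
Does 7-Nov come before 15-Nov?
Yes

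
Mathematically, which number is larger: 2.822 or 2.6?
2.822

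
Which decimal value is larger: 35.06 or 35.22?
35.22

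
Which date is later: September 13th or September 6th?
September 13th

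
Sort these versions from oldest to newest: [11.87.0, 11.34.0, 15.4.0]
[11.34.0, 11.87.0, 15.4.0]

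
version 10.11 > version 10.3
True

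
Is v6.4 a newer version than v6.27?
No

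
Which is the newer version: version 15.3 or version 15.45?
version 15.45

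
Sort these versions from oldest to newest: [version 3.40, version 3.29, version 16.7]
[version 3.29, version 3.40, version 16.7]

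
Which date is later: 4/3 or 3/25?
4/3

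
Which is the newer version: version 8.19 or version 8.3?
version 8.19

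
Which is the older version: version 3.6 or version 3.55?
version 3.6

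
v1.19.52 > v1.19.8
True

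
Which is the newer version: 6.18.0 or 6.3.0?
6.18.0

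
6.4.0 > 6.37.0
False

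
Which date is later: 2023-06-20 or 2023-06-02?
2023-06-20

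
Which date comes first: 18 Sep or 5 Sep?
5 Sep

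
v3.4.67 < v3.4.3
False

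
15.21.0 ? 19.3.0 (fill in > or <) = <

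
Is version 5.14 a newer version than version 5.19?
No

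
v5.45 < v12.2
True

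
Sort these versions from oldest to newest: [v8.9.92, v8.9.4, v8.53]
[v8.9.4, v8.9.92, v8.53]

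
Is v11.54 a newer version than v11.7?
Yes. Version numbers are compared segment by segment as integers, not as decimals: minor version 54 > 7, so v11.54 > v11.7 (even though the decimal 11.54 < 11.7).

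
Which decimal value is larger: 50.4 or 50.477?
50.477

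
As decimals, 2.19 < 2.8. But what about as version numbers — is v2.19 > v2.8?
True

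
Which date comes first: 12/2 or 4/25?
4/25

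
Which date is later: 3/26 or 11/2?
11/2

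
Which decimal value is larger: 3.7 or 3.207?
3.7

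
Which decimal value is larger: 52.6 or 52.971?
52.971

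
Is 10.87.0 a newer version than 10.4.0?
Yes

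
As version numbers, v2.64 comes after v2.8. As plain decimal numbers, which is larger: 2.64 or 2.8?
2.8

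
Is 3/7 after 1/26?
Yes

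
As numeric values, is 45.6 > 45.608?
False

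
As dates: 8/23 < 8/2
False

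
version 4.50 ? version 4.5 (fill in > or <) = >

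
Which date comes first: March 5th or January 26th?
January 26th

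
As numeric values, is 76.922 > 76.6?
True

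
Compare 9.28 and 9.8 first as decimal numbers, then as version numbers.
As decimals: 9.28 < 9.8. As versions: v9.28 > v9.8 (minor version 28 > 8).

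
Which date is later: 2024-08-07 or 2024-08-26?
2024-08-26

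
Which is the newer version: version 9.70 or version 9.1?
version 9.70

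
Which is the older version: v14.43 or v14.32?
v14.32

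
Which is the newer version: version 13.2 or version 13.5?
version 13.5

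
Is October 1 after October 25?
No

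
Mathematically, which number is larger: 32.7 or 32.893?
32.893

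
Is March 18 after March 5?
Yes. Day 18 comes after day 5 in March — this is a date comparison, not a decimal one (the decimal 3.18 would be smaller than 3.5).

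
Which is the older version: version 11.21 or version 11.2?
version 11.2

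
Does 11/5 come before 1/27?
No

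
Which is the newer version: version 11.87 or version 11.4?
version 11.87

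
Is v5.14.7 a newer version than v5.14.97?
No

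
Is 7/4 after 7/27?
No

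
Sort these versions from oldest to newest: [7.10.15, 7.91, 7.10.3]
[7.10.3, 7.10.15, 7.91]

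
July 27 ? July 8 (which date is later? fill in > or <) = >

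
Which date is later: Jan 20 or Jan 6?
Jan 20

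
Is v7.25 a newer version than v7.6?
Yes. Version numbers are compared segment by segment as integers, not as decimals: minor version 25 > 6, so v7.25 > v7.6 (even though the decimal 7.25 < 7.6).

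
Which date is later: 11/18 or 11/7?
11/18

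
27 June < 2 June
False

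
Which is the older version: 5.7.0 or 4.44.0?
4.44.0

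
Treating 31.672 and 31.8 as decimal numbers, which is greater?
31.8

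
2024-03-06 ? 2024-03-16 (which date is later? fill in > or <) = <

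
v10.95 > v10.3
True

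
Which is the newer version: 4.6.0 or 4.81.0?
4.81.0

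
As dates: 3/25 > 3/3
True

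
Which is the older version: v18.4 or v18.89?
v18.4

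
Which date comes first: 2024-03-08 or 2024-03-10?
2024-03-08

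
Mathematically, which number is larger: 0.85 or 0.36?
0.85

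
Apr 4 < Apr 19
True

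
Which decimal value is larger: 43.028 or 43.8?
43.8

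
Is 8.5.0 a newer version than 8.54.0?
No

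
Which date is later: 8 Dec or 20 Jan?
8 Dec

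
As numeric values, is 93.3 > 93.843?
False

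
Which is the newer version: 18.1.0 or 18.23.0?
18.23.0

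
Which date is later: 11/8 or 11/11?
11/11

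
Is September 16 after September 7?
Yes. Day 16 comes after day 7 in September — this is a date comparison, not a decimal one (the decimal 9.16 would be smaller than 9.7).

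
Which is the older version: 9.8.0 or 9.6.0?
9.6.0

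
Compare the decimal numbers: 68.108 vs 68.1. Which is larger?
68.108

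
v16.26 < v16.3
False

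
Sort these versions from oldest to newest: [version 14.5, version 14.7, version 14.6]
[version 14.5, version 14.6, version 14.7]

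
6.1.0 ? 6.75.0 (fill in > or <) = <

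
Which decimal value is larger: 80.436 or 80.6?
80.6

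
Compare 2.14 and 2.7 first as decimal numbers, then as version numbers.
As decimals: 2.14 < 2.7. As versions: v2.14 > v2.7 (minor version 14 > 7).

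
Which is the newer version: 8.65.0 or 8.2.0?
8.65.0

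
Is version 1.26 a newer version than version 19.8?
No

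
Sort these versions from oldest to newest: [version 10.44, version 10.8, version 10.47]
[version 10.8, version 10.44, version 10.47]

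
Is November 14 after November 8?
Yes. Day 14 comes after day 8 in November — this is a date comparison, not a decimal one (the decimal 11.14 would be smaller than 11.8).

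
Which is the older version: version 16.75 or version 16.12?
version 16.12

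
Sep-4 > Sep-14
False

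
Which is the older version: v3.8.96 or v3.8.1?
v3.8.1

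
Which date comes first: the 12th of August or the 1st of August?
the 1st of August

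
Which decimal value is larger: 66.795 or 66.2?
66.795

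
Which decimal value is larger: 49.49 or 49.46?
49.49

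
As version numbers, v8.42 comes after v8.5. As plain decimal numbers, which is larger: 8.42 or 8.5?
8.5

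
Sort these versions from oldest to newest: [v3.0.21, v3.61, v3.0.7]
[v3.0.7, v3.0.21, v3.61]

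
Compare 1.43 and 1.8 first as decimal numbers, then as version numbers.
As decimals: 1.43 < 1.8. As versions: v1.43 > v1.8 (minor version 43 > 8).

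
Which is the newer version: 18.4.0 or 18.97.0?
18.97.0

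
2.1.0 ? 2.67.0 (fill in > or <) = <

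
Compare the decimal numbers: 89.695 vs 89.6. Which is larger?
89.695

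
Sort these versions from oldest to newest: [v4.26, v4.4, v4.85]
[v4.4, v4.26, v4.85]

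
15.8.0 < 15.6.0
False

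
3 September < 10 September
True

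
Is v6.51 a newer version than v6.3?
Yes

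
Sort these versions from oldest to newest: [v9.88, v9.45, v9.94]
[v9.45, v9.88, v9.94]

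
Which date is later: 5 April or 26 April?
26 April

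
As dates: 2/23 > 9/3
False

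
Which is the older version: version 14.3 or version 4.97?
version 4.97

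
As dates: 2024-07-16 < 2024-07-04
False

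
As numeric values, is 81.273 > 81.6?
False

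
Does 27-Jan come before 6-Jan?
No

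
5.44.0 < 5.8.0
False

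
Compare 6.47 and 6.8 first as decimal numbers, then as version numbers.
As decimals: 6.47 < 6.8. As versions: v6.47 > v6.8 (minor version 47 > 8).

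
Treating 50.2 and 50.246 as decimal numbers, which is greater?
50.246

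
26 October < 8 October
False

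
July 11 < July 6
False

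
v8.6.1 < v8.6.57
True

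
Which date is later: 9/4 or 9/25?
9/25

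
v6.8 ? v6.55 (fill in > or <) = <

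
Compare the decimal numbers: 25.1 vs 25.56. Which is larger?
25.56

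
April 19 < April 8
False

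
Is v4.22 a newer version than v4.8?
Yes. Version numbers are compared segment by segment as integers, not as decimals: minor version 22 > 8, so v4.22 > v4.8 (even though the decimal 4.22 < 4.8).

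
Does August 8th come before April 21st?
No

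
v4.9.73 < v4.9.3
False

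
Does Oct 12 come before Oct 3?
No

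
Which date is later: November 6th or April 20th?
November 6th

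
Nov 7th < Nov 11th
True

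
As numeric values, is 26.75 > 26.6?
True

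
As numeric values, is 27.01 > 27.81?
False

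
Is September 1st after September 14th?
No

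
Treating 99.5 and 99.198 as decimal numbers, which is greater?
99.5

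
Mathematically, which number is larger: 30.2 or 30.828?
30.828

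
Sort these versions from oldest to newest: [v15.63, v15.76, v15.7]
[v15.7, v15.63, v15.76]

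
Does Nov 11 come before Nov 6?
No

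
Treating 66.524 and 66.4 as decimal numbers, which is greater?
66.524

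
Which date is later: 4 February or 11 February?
11 February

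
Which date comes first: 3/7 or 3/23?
3/7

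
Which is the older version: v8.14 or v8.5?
v8.5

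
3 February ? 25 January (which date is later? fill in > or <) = >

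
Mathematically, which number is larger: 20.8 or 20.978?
20.978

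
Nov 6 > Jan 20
True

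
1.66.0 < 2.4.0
True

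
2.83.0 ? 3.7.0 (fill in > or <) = <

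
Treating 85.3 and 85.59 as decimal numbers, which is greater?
85.59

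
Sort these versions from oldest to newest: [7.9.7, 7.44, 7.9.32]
[7.9.7, 7.9.32, 7.44]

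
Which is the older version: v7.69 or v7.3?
v7.3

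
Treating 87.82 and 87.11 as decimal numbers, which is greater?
87.82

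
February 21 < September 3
True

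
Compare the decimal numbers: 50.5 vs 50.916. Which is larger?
50.916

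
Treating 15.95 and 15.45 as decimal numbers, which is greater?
15.95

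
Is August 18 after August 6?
Yes. Day 18 comes after day 6 in August — this is a date comparison, not a decimal one (the decimal 8.18 would be smaller than 8.6).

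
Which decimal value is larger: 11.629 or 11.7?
11.7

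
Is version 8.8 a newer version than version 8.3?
Yes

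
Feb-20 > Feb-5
True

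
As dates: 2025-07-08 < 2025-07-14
True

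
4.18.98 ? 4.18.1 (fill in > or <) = >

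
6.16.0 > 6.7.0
True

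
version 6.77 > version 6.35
True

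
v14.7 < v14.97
True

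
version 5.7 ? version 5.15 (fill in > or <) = <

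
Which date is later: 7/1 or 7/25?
7/25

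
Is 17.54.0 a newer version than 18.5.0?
No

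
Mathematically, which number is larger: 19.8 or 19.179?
19.8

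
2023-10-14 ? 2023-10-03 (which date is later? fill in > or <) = >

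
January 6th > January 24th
False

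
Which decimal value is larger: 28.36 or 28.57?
28.57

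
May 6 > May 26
False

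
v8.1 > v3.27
True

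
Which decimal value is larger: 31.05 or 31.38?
31.38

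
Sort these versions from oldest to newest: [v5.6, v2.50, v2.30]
[v2.30, v2.50, v5.6]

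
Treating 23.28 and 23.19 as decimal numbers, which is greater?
23.28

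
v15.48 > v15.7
True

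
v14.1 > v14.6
False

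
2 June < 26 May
False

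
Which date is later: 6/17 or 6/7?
6/17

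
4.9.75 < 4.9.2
False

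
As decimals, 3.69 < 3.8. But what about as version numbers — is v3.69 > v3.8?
True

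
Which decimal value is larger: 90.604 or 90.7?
90.7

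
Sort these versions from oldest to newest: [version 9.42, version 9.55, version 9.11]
[version 9.11, version 9.42, version 9.55]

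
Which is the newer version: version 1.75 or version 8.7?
version 8.7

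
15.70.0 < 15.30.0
False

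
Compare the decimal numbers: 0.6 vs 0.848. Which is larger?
0.848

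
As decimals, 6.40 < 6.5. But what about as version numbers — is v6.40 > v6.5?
True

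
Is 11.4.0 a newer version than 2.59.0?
Yes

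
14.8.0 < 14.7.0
False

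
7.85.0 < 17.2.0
True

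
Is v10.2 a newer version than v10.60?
No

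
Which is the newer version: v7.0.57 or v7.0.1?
v7.0.57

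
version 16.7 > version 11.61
True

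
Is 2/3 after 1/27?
Yes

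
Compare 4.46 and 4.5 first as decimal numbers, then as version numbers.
As decimals: 4.46 < 4.5. As versions: v4.46 > v4.5 (minor version 46 > 5).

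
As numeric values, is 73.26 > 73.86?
False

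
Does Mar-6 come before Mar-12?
Yes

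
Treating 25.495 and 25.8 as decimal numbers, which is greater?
25.8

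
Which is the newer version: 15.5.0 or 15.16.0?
15.16.0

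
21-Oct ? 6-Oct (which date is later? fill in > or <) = >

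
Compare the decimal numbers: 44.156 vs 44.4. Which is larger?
44.4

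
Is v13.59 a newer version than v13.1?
Yes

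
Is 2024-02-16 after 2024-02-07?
Yes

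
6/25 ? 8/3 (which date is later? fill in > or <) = <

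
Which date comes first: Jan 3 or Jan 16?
Jan 3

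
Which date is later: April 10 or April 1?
April 10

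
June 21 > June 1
True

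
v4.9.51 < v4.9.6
False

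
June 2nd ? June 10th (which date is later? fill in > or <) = <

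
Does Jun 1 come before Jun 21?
Yes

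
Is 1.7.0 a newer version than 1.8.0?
No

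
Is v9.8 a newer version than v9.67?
No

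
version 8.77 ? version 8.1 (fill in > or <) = >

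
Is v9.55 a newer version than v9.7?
Yes. Version numbers are compared segment by segment as integers, not as decimals: minor version 55 > 7, so v9.55 > v9.7 (even though the decimal 9.55 < 9.7).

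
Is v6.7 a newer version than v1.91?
Yes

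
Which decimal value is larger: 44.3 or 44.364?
44.364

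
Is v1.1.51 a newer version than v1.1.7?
Yes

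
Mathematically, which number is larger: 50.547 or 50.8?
50.8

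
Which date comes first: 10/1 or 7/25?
7/25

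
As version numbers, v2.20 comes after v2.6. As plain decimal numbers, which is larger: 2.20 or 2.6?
2.6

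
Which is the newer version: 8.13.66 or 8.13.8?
8.13.66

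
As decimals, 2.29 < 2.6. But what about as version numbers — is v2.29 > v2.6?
True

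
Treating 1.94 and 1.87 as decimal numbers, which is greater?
1.94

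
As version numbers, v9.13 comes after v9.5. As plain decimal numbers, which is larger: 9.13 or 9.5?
9.5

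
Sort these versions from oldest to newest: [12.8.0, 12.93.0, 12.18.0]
[12.8.0, 12.18.0, 12.93.0]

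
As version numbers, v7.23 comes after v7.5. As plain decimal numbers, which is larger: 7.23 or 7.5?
7.5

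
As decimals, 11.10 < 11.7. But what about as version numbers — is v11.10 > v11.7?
True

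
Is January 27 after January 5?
Yes. Day 27 comes after day 5 in January — this is a date comparison, not a decimal one (the decimal 1.27 would be smaller than 1.5).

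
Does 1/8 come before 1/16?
Yes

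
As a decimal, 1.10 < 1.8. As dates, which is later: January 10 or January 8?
January 10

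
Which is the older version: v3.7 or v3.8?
v3.7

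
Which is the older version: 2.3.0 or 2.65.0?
2.3.0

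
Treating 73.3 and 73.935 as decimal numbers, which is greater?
73.935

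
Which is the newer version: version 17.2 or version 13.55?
version 17.2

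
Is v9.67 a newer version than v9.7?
Yes. Version numbers are compared segment by segment as integers, not as decimals: minor version 67 > 7, so v9.67 > v9.7 (even though the decimal 9.67 < 9.7).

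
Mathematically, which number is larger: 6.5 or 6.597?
6.597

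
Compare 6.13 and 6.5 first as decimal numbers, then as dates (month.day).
As decimals: 6.13 < 6.5. As dates: 6/13 is later than 6/5 (day 13 > day 5).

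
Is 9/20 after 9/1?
Yes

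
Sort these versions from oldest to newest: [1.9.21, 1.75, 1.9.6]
[1.9.6, 1.9.21, 1.75]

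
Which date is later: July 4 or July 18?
July 18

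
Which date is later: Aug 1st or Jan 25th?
Aug 1st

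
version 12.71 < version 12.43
False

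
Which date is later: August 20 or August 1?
August 20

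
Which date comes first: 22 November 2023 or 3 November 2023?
3 November 2023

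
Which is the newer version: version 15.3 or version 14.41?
version 15.3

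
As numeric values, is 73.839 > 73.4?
True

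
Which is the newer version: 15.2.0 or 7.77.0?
15.2.0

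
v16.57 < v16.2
False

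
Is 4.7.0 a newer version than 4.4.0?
Yes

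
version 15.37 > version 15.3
True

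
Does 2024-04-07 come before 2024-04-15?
Yes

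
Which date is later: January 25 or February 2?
February 2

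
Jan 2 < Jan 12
True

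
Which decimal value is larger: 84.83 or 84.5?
84.83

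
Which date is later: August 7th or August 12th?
August 12th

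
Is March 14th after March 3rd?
Yes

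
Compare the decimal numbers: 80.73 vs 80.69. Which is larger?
80.73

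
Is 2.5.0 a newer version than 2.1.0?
Yes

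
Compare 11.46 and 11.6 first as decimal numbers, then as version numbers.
As decimals: 11.46 < 11.6. As versions: v11.46 > v11.6 (minor version 46 > 6).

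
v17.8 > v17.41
False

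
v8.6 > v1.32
True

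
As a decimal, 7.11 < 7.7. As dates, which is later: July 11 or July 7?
July 11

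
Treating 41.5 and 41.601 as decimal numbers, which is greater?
41.601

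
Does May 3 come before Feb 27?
No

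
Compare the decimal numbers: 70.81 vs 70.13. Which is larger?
70.81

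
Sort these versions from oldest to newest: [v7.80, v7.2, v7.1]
[v7.1, v7.2, v7.80]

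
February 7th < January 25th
False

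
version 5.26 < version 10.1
True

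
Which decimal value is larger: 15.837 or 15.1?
15.837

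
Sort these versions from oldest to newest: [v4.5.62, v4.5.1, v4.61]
[v4.5.1, v4.5.62, v4.61]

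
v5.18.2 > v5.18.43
False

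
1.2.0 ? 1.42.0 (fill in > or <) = <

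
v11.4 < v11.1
False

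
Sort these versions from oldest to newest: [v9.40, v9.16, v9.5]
[v9.5, v9.16, v9.40]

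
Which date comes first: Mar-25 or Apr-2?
Mar-25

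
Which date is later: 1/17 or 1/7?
1/17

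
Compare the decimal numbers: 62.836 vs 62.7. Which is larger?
62.836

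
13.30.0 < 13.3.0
False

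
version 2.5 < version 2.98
True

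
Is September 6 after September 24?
No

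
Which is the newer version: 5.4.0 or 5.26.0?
5.26.0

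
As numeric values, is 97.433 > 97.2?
True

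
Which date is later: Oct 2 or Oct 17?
Oct 17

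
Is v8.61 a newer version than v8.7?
Yes. Version numbers are compared segment by segment as integers, not as decimals: minor version 61 > 7, so v8.61 > v8.7 (even though the decimal 8.61 < 8.7).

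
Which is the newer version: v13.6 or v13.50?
v13.50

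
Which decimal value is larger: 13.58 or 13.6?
13.6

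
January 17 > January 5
True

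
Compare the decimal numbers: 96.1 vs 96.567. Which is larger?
96.567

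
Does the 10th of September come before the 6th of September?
No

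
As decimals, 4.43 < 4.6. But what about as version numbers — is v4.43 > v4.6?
True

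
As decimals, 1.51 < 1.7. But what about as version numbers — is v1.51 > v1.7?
True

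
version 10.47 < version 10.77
True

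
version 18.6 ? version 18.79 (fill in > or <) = <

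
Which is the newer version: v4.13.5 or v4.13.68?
v4.13.68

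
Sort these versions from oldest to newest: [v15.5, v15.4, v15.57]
[v15.4, v15.5, v15.57]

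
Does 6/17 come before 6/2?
No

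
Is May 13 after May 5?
Yes. Day 13 comes after day 5 in May — this is a date comparison, not a decimal one (the decimal 5.13 would be smaller than 5.5).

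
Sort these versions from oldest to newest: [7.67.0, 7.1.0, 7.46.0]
[7.1.0, 7.46.0, 7.67.0]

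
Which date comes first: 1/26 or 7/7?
1/26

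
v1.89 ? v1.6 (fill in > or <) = >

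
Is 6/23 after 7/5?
No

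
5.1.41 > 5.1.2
True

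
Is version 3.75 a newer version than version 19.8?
No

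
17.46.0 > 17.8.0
True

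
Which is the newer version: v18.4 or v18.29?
v18.29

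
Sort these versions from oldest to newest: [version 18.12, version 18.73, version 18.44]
[version 18.12, version 18.44, version 18.73]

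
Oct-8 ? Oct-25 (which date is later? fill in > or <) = <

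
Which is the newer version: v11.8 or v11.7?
v11.8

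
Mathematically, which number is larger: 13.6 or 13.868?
13.868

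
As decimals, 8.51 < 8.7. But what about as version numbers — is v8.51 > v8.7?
True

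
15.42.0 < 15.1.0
False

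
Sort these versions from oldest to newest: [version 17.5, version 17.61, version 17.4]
[version 17.4, version 17.5, version 17.61]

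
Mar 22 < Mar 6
False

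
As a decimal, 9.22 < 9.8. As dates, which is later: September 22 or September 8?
September 22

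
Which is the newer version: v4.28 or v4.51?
v4.51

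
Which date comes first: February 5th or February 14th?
February 5th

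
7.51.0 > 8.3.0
False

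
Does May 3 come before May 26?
Yes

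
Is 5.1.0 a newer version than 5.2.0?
No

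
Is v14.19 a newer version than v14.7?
Yes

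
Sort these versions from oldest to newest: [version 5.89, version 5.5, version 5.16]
[version 5.5, version 5.16, version 5.89]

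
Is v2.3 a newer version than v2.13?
No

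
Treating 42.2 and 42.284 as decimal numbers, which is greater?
42.284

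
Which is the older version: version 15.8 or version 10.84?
version 10.84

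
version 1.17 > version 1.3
True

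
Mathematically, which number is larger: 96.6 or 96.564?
96.6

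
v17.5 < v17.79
True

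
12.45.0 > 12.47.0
False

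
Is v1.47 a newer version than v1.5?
Yes. Version numbers are compared segment by segment as integers, not as decimals: minor version 47 > 5, so v1.47 > v1.5 (even though the decimal 1.47 < 1.5).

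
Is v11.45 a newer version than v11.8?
Yes. Version numbers are compared segment by segment as integers, not as decimals: minor version 45 > 8, so v11.45 > v11.8 (even though the decimal 11.45 < 11.8).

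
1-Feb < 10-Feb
True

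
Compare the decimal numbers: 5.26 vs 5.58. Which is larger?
5.58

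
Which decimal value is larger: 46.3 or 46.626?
46.626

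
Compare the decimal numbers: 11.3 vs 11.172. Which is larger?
11.3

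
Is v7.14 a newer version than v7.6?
Yes. Version numbers are compared segment by segment as integers, not as decimals: minor version 14 > 6, so v7.14 > v7.6 (even though the decimal 7.14 < 7.6).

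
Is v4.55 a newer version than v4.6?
Yes. Version numbers are compared segment by segment as integers, not as decimals: minor version 55 > 6, so v4.55 > v4.6 (even though the decimal 4.55 < 4.6).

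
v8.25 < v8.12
False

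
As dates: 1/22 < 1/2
False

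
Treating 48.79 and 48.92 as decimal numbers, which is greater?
48.92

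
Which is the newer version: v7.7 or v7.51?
v7.51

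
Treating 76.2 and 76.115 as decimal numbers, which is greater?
76.2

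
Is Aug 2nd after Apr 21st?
Yes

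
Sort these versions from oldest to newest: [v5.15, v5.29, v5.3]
[v5.3, v5.15, v5.29]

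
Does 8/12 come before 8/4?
No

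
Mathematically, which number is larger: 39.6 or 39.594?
39.6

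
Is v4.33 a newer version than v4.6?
Yes. Version numbers are compared segment by segment as integers, not as decimals: minor version 33 > 6, so v4.33 > v4.6 (even though the decimal 4.33 < 4.6).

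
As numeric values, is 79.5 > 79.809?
False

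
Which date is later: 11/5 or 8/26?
11/5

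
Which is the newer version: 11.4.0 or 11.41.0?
11.41.0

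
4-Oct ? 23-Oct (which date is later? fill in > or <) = <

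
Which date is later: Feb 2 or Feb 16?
Feb 16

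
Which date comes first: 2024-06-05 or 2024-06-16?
2024-06-05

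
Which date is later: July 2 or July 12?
July 12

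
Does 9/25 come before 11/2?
Yes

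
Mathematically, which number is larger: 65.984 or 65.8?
65.984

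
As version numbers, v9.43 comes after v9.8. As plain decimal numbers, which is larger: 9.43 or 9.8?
9.8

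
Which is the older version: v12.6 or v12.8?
v12.6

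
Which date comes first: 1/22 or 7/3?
1/22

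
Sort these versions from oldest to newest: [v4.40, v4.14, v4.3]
[v4.3, v4.14, v4.40]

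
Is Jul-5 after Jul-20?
No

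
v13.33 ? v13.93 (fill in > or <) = <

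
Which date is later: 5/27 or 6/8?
6/8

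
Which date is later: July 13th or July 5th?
July 13th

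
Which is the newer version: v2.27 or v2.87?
v2.87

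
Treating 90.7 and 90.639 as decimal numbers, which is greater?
90.7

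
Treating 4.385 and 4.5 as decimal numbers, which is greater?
4.5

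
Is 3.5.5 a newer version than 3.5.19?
No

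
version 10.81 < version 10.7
False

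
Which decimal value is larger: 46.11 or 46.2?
46.2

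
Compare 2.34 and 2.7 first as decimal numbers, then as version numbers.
As decimals: 2.34 < 2.7. As versions: v2.34 > v2.7 (minor version 34 > 7).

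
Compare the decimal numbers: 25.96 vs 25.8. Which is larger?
25.96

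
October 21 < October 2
False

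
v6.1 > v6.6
False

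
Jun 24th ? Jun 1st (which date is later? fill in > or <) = >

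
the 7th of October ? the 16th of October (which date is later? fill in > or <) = <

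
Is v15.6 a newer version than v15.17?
No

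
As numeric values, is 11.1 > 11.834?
False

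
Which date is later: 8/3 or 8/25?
8/25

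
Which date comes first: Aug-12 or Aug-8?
Aug-8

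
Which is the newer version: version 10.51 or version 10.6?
version 10.51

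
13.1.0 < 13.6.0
True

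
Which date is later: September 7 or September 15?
September 15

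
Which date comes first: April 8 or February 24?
February 24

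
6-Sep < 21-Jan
False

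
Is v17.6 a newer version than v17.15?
No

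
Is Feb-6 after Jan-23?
Yes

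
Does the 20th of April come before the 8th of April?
No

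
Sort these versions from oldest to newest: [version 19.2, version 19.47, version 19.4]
[version 19.2, version 19.4, version 19.47]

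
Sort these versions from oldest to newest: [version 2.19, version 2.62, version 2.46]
[version 2.19, version 2.46, version 2.62]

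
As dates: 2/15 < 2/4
False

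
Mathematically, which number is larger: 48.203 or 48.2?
48.203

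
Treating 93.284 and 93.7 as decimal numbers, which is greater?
93.7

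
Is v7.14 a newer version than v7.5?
Yes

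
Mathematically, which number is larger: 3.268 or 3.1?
3.268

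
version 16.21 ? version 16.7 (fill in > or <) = >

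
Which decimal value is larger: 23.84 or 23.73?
23.84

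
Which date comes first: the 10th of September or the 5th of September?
the 5th of September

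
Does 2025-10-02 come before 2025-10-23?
Yes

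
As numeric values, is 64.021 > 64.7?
False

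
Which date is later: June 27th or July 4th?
July 4th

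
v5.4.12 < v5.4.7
False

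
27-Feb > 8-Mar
False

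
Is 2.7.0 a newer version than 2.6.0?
Yes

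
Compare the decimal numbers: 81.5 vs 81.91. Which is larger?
81.91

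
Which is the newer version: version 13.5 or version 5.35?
version 13.5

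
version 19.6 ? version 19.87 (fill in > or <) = <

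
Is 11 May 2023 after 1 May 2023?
Yes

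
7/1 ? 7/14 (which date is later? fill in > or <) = <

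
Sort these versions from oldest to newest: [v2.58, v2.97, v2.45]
[v2.45, v2.58, v2.97]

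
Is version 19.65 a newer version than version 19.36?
Yes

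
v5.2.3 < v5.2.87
True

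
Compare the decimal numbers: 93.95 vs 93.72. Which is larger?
93.95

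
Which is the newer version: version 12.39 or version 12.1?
version 12.39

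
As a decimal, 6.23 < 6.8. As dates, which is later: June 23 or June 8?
June 23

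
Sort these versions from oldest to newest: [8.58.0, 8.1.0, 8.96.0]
[8.1.0, 8.58.0, 8.96.0]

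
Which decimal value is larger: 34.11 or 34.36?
34.36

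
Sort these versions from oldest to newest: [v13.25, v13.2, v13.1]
[v13.1, v13.2, v13.25]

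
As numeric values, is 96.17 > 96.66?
False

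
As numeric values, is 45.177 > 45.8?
False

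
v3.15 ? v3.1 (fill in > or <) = >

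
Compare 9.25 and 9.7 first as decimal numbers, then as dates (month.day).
As decimals: 9.25 < 9.7. As dates: 9/25 is later than 9/7 (day 25 > day 7).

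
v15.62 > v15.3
True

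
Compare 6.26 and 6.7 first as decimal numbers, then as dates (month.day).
As decimals: 6.26 < 6.7. As dates: 6/26 is later than 6/7 (day 26 > day 7).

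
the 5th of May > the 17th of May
False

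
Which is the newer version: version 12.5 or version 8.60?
version 12.5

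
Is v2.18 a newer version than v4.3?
No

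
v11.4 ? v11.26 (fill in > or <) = <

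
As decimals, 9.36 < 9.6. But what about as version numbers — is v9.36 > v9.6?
True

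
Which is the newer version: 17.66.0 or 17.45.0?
17.66.0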